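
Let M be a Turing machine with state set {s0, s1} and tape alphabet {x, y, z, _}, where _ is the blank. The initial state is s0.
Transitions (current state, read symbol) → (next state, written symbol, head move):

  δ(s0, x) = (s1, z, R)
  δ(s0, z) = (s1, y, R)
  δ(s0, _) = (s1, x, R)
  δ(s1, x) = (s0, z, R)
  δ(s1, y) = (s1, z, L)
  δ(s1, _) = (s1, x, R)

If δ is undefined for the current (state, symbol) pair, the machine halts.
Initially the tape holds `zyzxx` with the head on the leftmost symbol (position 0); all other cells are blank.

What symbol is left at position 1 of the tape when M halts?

s0 | _[z]yzxx   read z → write y, move R, go to s1
s1 | _y[y]zxx   read y → write z, move L, go to s1
s1 | _[y]zzxx   read y → write z, move L, go to s1
s1 | [_]zzzxx   read _ → write x, move R, go to s1
s1 | x[z]zzxx
Cell 1 holds z when M halts.

z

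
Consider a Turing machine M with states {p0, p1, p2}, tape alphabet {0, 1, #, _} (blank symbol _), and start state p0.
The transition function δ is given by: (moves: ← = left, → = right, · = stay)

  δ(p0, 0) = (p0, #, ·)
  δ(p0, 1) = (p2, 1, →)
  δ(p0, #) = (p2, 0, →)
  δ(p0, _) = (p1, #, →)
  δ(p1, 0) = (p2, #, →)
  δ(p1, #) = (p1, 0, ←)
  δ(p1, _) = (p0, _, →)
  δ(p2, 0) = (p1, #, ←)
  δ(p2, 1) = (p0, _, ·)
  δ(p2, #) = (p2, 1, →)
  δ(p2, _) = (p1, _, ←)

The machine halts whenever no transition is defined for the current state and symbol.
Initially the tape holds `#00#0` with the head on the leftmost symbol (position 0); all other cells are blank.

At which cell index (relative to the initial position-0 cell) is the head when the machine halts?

1

p0 | [#]00#0   read # → write 0, move →, go to p2
p2 | 0[0]0#0   read 0 → write #, move ←, go to p1
p1 | [0]#0#0   read 0 → write #, move →, go to p2
p2 | #[#]0#0   read # → write 1, move →, go to p2
p2 | #1[0]#0   read 0 → write #, move ←, go to p1
p1 | #[1]##0
At halt the head is at cell 1.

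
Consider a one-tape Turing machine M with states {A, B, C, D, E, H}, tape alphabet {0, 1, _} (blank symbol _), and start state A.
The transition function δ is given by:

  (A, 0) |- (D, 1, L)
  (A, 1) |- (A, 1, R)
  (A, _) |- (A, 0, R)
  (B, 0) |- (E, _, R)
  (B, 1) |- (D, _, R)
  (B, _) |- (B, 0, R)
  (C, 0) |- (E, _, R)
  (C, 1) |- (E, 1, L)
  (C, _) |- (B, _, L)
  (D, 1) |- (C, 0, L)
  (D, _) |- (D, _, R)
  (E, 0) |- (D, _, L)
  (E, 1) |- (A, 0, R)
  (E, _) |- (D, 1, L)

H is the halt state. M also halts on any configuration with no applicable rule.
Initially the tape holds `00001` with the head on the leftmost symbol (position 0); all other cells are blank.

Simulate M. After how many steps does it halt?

10

state=A head=0 tape=__[0]0001   (A,0)→(D,1,L)
state=D head=-1 tape=_[_]10001   (D,_)→(D,_,R)
state=D head=0 tape=__[1]0001   (D,1)→(C,0,L)
state=C head=-1 tape=_[_]00001   (C,_)→(B,_,L)
state=B head=-2 tape=[_]_00001   (B,_)→(B,0,R)
state=B head=-1 tape=0[_]00001   (B,_)→(B,0,R)
state=B head=0 tape=00[0]0001   (B,0)→(E,_,R)
state=E head=1 tape=00_[0]001   (E,0)→(D,_,L)
state=D head=0 tape=00[_]_001   (D,_)→(D,_,R)
state=D head=1 tape=00_[_]001   (D,_)→(D,_,R)
state=D head=2 tape=00__[0]01
M halts after 10 transitions.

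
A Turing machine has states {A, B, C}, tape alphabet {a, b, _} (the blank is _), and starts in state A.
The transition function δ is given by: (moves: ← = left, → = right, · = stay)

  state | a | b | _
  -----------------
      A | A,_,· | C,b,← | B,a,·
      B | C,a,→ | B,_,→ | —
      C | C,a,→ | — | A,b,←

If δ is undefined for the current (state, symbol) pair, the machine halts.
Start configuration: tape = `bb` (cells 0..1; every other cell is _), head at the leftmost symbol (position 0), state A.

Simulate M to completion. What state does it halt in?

C

state=A head=0 tape=__[b]b   (A,b)→(C,b,←)
state=C head=-1 tape=_[_]bb   (C,_)→(A,b,←)
state=A head=-2 tape=[_]bbb   (A,_)→(B,a,·)
state=B head=-2 tape=[a]bbb   (B,a)→(C,a,→)
state=C head=-1 tape=a[b]bb
No transition is defined for (C, b); M halts in state C.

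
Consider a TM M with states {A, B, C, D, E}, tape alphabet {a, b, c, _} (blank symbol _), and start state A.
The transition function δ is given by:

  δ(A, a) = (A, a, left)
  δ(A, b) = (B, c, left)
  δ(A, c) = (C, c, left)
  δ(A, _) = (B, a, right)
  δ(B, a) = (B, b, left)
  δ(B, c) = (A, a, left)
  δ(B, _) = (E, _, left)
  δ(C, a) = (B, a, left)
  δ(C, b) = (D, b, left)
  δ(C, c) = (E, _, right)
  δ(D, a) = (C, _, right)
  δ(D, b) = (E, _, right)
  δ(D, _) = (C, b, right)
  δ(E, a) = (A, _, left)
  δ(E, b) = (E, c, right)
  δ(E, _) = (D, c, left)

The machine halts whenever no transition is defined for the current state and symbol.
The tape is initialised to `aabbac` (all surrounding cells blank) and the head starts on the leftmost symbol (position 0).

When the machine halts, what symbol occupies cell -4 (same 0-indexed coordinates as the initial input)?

A | ____[a]abbac   read a → write a, move left, go to A
A | ___[_]aabbac   read _ → write a, move right, go to B
B | ___a[a]abbac   read a → write b, move left, go to B
B | ___[a]babbac   read a → write b, move left, go to B
B | __[_]bbabbac   read _ → write _, move left, go to E
E | _[_]_bbabbac   read _ → write c, move left, go to D
D | [_]c_bbabbac   read _ → write b, move right, go to C
C | b[c]_bbabbac   read c → write _, move right, go to E
E | b_[_]bbabbac   read _ → write c, move left, go to D
D | b[_]cbbabbac   read _ → write b, move right, go to C
C | bb[c]bbabbac   read c → write _, move right, go to E
E | bb_[b]babbac   read b → write c, move right, go to E
E | bb_c[b]abbac   read b → write c, move right, go to E
E | bb_cc[a]bbac   read a → write _, move left, go to A
A | bb_c[c]_bbac   read c → write c, move left, go to C
C | bb_[c]c_bbac   read c → write _, move right, go to E
E | bb__[c]_bbac
Cell -4 holds b when M halts.

b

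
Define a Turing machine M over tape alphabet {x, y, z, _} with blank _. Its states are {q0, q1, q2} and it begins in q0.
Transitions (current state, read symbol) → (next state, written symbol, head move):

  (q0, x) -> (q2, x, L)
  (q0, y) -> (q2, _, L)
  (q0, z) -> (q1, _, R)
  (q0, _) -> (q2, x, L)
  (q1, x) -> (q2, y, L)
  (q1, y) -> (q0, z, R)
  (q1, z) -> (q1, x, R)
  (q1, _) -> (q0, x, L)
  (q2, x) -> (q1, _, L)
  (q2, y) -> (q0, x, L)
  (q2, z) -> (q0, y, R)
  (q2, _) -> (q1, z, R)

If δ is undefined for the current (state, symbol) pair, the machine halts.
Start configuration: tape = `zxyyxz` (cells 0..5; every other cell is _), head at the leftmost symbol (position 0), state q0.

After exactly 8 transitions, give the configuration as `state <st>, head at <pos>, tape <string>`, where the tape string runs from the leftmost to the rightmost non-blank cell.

state q0, head at 0, tape zxxyxz

state=q0 head=0 tape=[z]xyyxz   (q0,z)→(q1,_,R)
state=q1 head=1 tape=_[x]yyxz   (q1,x)→(q2,y,L)
state=q2 head=0 tape=[_]yyyxz   (q2,_)→(q1,z,R)
state=q1 head=1 tape=z[y]yyxz   (q1,y)→(q0,z,R)
state=q0 head=2 tape=zz[y]yxz   (q0,y)→(q2,_,L)
state=q2 head=1 tape=z[z]_yxz   (q2,z)→(q0,y,R)
state=q0 head=2 tape=zy[_]yxz   (q0,_)→(q2,x,L)
state=q2 head=1 tape=z[y]xyxz   (q2,y)→(q0,x,L)
state=q0 head=0 tape=[z]xxyxz
After 8 steps: state q0, head at 0, tape zxxyxz.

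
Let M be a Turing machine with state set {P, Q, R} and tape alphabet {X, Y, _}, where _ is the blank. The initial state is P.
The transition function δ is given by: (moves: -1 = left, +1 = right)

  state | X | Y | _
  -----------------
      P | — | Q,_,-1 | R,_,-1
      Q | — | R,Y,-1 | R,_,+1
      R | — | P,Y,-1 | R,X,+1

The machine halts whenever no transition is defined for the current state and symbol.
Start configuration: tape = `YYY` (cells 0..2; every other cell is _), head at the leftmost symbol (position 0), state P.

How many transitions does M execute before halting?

state=P head=0 tape=_[Y]YY   (P,Y)→(Q,_,-1)
state=Q head=-1 tape=[_]_YY   (Q,_)→(R,_,+1)
state=R head=0 tape=_[_]YY   (R,_)→(R,X,+1)
state=R head=1 tape=_X[Y]Y   (R,Y)→(P,Y,-1)
state=P head=0 tape=_[X]YY
M halts after 4 transitions.

4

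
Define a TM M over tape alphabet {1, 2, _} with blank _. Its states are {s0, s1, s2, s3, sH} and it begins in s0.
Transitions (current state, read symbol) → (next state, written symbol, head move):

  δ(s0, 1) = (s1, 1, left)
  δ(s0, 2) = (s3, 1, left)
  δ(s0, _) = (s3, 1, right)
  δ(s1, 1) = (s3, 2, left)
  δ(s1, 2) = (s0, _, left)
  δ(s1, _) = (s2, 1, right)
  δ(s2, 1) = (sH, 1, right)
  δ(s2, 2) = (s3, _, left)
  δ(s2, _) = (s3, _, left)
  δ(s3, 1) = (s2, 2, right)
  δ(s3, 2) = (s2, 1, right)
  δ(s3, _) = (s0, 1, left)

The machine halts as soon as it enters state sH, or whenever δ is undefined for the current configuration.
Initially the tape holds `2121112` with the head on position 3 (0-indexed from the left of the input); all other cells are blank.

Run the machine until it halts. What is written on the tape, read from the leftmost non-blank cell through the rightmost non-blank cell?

1111_1112

state=s0 head=3 tape=__212[1]112   (s0,1)→(s1,1,left)
state=s1 head=2 tape=__21[2]1112   (s1,2)→(s0,_,left)
state=s0 head=1 tape=__2[1]_1112   (s0,1)→(s1,1,left)
state=s1 head=0 tape=__[2]1_1112   (s1,2)→(s0,_,left)
state=s0 head=-1 tape=_[_]_1_1112   (s0,_)→(s3,1,right)
state=s3 head=0 tape=_1[_]1_1112   (s3,_)→(s0,1,left)
state=s0 head=-1 tape=_[1]11_1112   (s0,1)→(s1,1,left)
state=s1 head=-2 tape=[_]111_1112   (s1,_)→(s2,1,right)
state=s2 head=-1 tape=1[1]11_1112   (s2,1)→(sH,1,right)
state=sH head=0 tape=11[1]1_1112
The non-blank tape span at halt is 1111_1112.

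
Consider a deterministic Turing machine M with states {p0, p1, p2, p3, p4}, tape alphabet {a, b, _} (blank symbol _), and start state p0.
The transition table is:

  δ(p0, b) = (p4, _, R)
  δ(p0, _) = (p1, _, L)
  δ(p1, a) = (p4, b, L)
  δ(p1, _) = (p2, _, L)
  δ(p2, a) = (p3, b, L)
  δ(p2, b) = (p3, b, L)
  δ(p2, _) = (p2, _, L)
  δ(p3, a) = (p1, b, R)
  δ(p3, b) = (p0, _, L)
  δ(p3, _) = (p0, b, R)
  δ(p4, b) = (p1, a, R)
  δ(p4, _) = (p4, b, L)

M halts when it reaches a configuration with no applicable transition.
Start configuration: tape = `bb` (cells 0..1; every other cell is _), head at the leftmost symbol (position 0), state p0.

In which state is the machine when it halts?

p0 | [b]b_   read b → write _, move R, go to p4
p4 | _[b]_   read b → write a, move R, go to p1
p1 | _a[_]   read _ → write _, move L, go to p2
p2 | _[a]_   read a → write b, move L, go to p3
p3 | [_]b_   read _ → write b, move R, go to p0
p0 | b[b]_   read b → write _, move R, go to p4
p4 | b_[_]   read _ → write b, move L, go to p4
p4 | b[_]b   read _ → write b, move L, go to p4
p4 | [b]bb   read b → write a, move R, go to p1
p1 | a[b]b
No transition is defined for (p1, b); M halts in state p1.

p1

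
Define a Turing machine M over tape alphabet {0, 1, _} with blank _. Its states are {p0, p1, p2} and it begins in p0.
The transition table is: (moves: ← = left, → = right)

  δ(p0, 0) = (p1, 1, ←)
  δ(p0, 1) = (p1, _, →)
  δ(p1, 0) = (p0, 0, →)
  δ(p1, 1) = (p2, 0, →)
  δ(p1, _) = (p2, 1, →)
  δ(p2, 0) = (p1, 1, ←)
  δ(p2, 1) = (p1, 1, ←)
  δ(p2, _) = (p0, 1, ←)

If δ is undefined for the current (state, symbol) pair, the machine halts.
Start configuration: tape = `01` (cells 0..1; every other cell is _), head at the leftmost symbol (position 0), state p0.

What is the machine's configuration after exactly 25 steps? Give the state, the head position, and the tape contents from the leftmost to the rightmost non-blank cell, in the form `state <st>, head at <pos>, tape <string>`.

p0 | _[0]1__   read 0 → write 1, move ←, go to p1
p1 | [_]11__   read _ → write 1, move →, go to p2
p2 | 1[1]1__   read 1 → write 1, move ←, go to p1
p1 | [1]11__   read 1 → write 0, move →, go to p2
p2 | 0[1]1__   read 1 → write 1, move ←, go to p1
p1 | [0]11__   read 0 → write 0, move →, go to p0
p0 | 0[1]1__   read 1 → write _, move →, go to p1
p1 | 0_[1]__   read 1 → write 0, move →, go to p2
p2 | 0_0[_]_   read _ → write 1, move ←, go to p0
p0 | 0_[0]1_   read 0 → write 1, move ←, go to p1
p1 | 0[_]11_   read _ → write 1, move →, go to p2
p2 | 01[1]1_   read 1 → write 1, move ←, go to p1
p1 | 0[1]11_   read 1 → write 0, move →, go to p2
p2 | 00[1]1_   read 1 → write 1, move ←, go to p1
p1 | 0[0]11_   read 0 → write 0, move →, go to p0
p0 | 00[1]1_   read 1 → write _, move →, go to p1
p1 | 00_[1]_   read 1 → write 0, move →, go to p2
p2 | 00_0[_]   read _ → write 1, move ←, go to p0
p0 | 00_[0]1   read 0 → write 1, move ←, go to p1
p1 | 00[_]11   read _ → write 1, move →, go to p2
p2 | 001[1]1   read 1 → write 1, move ←, go to p1
p1 | 00[1]11   read 1 → write 0, move →, go to p2
p2 | 000[1]1   read 1 → write 1, move ←, go to p1
p1 | 00[0]11   read 0 → write 0, move →, go to p0
p0 | 000[1]1   read 1 → write _, move →, go to p1
p1 | 000_[1]
After 25 steps: state p1, head at 3, tape 000_1.

state p1, head at 3, tape 000_1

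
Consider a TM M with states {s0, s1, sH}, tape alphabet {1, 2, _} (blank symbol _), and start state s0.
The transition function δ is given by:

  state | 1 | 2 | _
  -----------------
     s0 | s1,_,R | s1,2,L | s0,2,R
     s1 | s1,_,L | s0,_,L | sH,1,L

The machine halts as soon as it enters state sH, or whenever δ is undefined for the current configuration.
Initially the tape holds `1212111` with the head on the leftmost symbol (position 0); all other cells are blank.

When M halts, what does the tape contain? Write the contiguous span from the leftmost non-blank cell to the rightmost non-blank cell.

s0 | [1]212111   read 1 → write _, move R, go to s1
s1 | _[2]12111   read 2 → write _, move L, go to s0
s0 | [_]_12111   read _ → write 2, move R, go to s0
s0 | 2[_]12111   read _ → write 2, move R, go to s0
s0 | 22[1]2111   read 1 → write _, move R, go to s1
s1 | 22_[2]111   read 2 → write _, move L, go to s0
s0 | 22[_]_111   read _ → write 2, move R, go to s0
s0 | 222[_]111   read _ → write 2, move R, go to s0
s0 | 2222[1]11   read 1 → write _, move R, go to s1
s1 | 2222_[1]1   read 1 → write _, move L, go to s1
s1 | 2222[_]_1   read _ → write 1, move L, go to sH
sH | 222[2]1_1
The non-blank tape span at halt is 22221_1.

22221_1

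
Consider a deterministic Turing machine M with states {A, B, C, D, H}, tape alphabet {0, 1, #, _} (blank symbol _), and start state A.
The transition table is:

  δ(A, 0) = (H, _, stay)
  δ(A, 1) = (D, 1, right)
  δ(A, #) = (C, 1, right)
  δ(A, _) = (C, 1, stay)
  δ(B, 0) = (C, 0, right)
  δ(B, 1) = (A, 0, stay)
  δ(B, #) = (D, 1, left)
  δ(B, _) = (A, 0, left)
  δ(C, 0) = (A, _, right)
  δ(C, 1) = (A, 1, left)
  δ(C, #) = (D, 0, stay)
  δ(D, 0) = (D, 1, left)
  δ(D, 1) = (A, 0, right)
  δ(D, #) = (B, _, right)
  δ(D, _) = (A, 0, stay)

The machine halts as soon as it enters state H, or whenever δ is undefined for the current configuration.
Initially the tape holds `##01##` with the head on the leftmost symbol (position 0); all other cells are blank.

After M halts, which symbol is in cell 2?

1

state=A head=0 tape=[#]#01##_   (A,#)→(C,1,right)
state=C head=1 tape=1[#]01##_   (C,#)→(D,0,stay)
state=D head=1 tape=1[0]01##_   (D,0)→(D,1,left)
state=D head=0 tape=[1]101##_   (D,1)→(A,0,right)
state=A head=1 tape=0[1]01##_   (A,1)→(D,1,right)
state=D head=2 tape=01[0]1##_   (D,0)→(D,1,left)
state=D head=1 tape=0[1]11##_   (D,1)→(A,0,right)
state=A head=2 tape=00[1]1##_   (A,1)→(D,1,right)
state=D head=3 tape=001[1]##_   (D,1)→(A,0,right)
state=A head=4 tape=0010[#]#_   (A,#)→(C,1,right)
state=C head=5 tape=00101[#]_   (C,#)→(D,0,stay)
state=D head=5 tape=00101[0]_   (D,0)→(D,1,left)
state=D head=4 tape=0010[1]1_   (D,1)→(A,0,right)
state=A head=5 tape=00100[1]_   (A,1)→(D,1,right)
state=D head=6 tape=001001[_]   (D,_)→(A,0,stay)
state=A head=6 tape=001001[0]   (A,0)→(H,_,stay)
state=H head=6 tape=001001[_]
Cell 2 holds 1 when M halts.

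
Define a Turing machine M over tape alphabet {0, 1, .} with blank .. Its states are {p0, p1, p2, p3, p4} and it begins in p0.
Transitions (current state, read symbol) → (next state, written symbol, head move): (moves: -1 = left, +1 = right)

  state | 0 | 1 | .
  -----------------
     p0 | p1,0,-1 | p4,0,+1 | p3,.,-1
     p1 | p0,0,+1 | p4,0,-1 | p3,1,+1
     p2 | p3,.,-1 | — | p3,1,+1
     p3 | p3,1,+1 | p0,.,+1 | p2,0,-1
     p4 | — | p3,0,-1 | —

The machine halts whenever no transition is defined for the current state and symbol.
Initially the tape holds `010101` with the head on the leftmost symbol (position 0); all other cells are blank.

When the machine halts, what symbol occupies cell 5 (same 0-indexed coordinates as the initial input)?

state=p0 head=0 tape=.[0]10101.   (p0,0)→(p1,0,-1)
state=p1 head=-1 tape=[.]010101.   (p1,.)→(p3,1,+1)
state=p3 head=0 tape=1[0]10101.   (p3,0)→(p3,1,+1)
state=p3 head=1 tape=11[1]0101.   (p3,1)→(p0,.,+1)
state=p0 head=2 tape=11.[0]101.   (p0,0)→(p1,0,-1)
state=p1 head=1 tape=11[.]0101.   (p1,.)→(p3,1,+1)
state=p3 head=2 tape=111[0]101.   (p3,0)→(p3,1,+1)
state=p3 head=3 tape=1111[1]01.   (p3,1)→(p0,.,+1)
state=p0 head=4 tape=1111.[0]1.   (p0,0)→(p1,0,-1)
state=p1 head=3 tape=1111[.]01.   (p1,.)→(p3,1,+1)
state=p3 head=4 tape=11111[0]1.   (p3,0)→(p3,1,+1)
state=p3 head=5 tape=111111[1].   (p3,1)→(p0,.,+1)
state=p0 head=6 tape=111111.[.]   (p0,.)→(p3,.,-1)
state=p3 head=5 tape=111111[.].   (p3,.)→(p2,0,-1)
state=p2 head=4 tape=11111[1]0.
Cell 5 holds 0 when M halts.

0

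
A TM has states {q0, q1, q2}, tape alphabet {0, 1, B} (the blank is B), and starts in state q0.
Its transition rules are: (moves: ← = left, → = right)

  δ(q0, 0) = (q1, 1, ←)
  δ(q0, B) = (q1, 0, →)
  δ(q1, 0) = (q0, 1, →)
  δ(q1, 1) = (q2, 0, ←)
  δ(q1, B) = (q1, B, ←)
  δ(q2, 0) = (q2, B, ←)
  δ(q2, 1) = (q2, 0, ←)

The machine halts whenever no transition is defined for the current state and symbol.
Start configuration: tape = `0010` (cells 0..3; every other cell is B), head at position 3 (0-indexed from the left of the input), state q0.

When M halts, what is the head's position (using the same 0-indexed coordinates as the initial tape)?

q0 | B001[0]   read 0 → write 1, move ←, go to q1
q1 | B00[1]1   read 1 → write 0, move ←, go to q2
q2 | B0[0]01   read 0 → write B, move ←, go to q2
q2 | B[0]B01   read 0 → write B, move ←, go to q2
q2 | [B]BB01
At halt the head is at cell -1.

-1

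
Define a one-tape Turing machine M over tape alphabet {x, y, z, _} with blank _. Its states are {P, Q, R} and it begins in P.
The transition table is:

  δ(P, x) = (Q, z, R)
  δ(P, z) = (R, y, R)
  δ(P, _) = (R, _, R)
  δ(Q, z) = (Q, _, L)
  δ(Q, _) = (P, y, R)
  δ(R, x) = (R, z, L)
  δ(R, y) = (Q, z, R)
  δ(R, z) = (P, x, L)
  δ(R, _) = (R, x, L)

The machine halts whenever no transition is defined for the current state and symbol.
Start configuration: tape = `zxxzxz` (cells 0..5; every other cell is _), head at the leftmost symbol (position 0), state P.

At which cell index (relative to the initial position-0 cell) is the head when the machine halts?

state=P head=0 tape=_[z]xxzxz   (P,z)→(R,y,R)
state=R head=1 tape=_y[x]xzxz   (R,x)→(R,z,L)
state=R head=0 tape=_[y]zxzxz   (R,y)→(Q,z,R)
state=Q head=1 tape=_z[z]xzxz   (Q,z)→(Q,_,L)
state=Q head=0 tape=_[z]_xzxz   (Q,z)→(Q,_,L)
state=Q head=-1 tape=[_]__xzxz   (Q,_)→(P,y,R)
state=P head=0 tape=y[_]_xzxz   (P,_)→(R,_,R)
state=R head=1 tape=y_[_]xzxz   (R,_)→(R,x,L)
state=R head=0 tape=y[_]xxzxz   (R,_)→(R,x,L)
state=R head=-1 tape=[y]xxxzxz   (R,y)→(Q,z,R)
state=Q head=0 tape=z[x]xxzxz
At halt the head is at cell 0.

0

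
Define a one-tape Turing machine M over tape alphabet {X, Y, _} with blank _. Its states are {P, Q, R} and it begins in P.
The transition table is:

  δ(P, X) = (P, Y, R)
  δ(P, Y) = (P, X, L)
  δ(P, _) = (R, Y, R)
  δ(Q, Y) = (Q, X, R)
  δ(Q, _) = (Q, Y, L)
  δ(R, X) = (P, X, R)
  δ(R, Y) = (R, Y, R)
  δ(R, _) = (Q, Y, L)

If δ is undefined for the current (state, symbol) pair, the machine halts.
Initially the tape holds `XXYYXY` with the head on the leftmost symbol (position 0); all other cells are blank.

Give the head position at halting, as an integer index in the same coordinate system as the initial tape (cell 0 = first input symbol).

state=P head=0 tape=__[X]XYYXY___   (P,X)→(P,Y,R)
state=P head=1 tape=__Y[X]YYXY___   (P,X)→(P,Y,R)
state=P head=2 tape=__YY[Y]YXY___   (P,Y)→(P,X,L)
state=P head=1 tape=__Y[Y]XYXY___   (P,Y)→(P,X,L)
state=P head=0 tape=__[Y]XXYXY___   (P,Y)→(P,X,L)
state=P head=-1 tape=_[_]XXXYXY___   (P,_)→(R,Y,R)
state=R head=0 tape=_Y[X]XXYXY___   (R,X)→(P,X,R)
state=P head=1 tape=_YX[X]XYXY___   (P,X)→(P,Y,R)
state=P head=2 tape=_YXY[X]YXY___   (P,X)→(P,Y,R)
state=P head=3 tape=_YXYY[Y]XY___   (P,Y)→(P,X,L)
state=P head=2 tape=_YXY[Y]XXY___   (P,Y)→(P,X,L)
state=P head=1 tape=_YX[Y]XXXY___   (P,Y)→(P,X,L)
state=P head=0 tape=_Y[X]XXXXY___   (P,X)→(P,Y,R)
state=P head=1 tape=_YY[X]XXXY___   (P,X)→(P,Y,R)
state=P head=2 tape=_YYY[X]XXY___   (P,X)→(P,Y,R)
state=P head=3 tape=_YYYY[X]XY___   (P,X)→(P,Y,R)
state=P head=4 tape=_YYYYY[X]Y___   (P,X)→(P,Y,R)
state=P head=5 tape=_YYYYYY[Y]___   (P,Y)→(P,X,L)
state=P head=4 tape=_YYYYY[Y]X___   (P,Y)→(P,X,L)
state=P head=3 tape=_YYYY[Y]XX___   (P,Y)→(P,X,L)
state=P head=2 tape=_YYY[Y]XXX___   (P,Y)→(P,X,L)
state=P head=1 tape=_YY[Y]XXXX___   (P,Y)→(P,X,L)
state=P head=0 tape=_Y[Y]XXXXX___   (P,Y)→(P,X,L)
state=P head=-1 tape=_[Y]XXXXXX___   (P,Y)→(P,X,L)
state=P head=-2 tape=[_]XXXXXXX___   (P,_)→(R,Y,R)
state=R head=-1 tape=Y[X]XXXXXX___   (R,X)→(P,X,R)
state=P head=0 tape=YX[X]XXXXX___   (P,X)→(P,Y,R)
state=P head=1 tape=YXY[X]XXXX___   (P,X)→(P,Y,R)
state=P head=2 tape=YXYY[X]XXX___   (P,X)→(P,Y,R)
state=P head=3 tape=YXYYY[X]XX___   (P,X)→(P,Y,R)
state=P head=4 tape=YXYYYY[X]X___   (P,X)→(P,Y,R)
state=P head=5 tape=YXYYYYY[X]___   (P,X)→(P,Y,R)
state=P head=6 tape=YXYYYYYY[_]__   (P,_)→(R,Y,R)
state=R head=7 tape=YXYYYYYYY[_]_   (R,_)→(Q,Y,L)
state=Q head=6 tape=YXYYYYYY[Y]Y_   (Q,Y)→(Q,X,R)
state=Q head=7 tape=YXYYYYYYX[Y]_   (Q,Y)→(Q,X,R)
state=Q head=8 tape=YXYYYYYYXX[_]   (Q,_)→(Q,Y,L)
state=Q head=7 tape=YXYYYYYYX[X]Y
At halt the head is at cell 7.

7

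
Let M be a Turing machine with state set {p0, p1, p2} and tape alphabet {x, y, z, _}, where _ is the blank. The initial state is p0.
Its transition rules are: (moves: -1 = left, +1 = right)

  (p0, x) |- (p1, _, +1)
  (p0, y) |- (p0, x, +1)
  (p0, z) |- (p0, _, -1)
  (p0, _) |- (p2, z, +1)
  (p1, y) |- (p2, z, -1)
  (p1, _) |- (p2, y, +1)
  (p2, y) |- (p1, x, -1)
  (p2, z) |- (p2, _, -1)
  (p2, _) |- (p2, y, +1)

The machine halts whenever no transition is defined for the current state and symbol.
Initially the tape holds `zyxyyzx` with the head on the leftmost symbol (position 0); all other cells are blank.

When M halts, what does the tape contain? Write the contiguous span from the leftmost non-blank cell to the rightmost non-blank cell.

yx_x_xxyyzx

state=p0 head=0 tape=____[z]yxyyzx   (p0,z)→(p0,_,-1)
state=p0 head=-1 tape=___[_]_yxyyzx   (p0,_)→(p2,z,+1)
state=p2 head=0 tape=___z[_]yxyyzx   (p2,_)→(p2,y,+1)
state=p2 head=1 tape=___zy[y]xyyzx   (p2,y)→(p1,x,-1)
state=p1 head=0 tape=___z[y]xxyyzx   (p1,y)→(p2,z,-1)
state=p2 head=-1 tape=___[z]zxxyyzx   (p2,z)→(p2,_,-1)
state=p2 head=-2 tape=__[_]_zxxyyzx   (p2,_)→(p2,y,+1)
state=p2 head=-1 tape=__y[_]zxxyyzx   (p2,_)→(p2,y,+1)
state=p2 head=0 tape=__yy[z]xxyyzx   (p2,z)→(p2,_,-1)
state=p2 head=-1 tape=__y[y]_xxyyzx   (p2,y)→(p1,x,-1)
state=p1 head=-2 tape=__[y]x_xxyyzx   (p1,y)→(p2,z,-1)
state=p2 head=-3 tape=_[_]zx_xxyyzx   (p2,_)→(p2,y,+1)
state=p2 head=-2 tape=_y[z]x_xxyyzx   (p2,z)→(p2,_,-1)
state=p2 head=-3 tape=_[y]_x_xxyyzx   (p2,y)→(p1,x,-1)
state=p1 head=-4 tape=[_]x_x_xxyyzx   (p1,_)→(p2,y,+1)
state=p2 head=-3 tape=y[x]_x_xxyyzx
The non-blank tape span at halt is yx_x_xxyyzx.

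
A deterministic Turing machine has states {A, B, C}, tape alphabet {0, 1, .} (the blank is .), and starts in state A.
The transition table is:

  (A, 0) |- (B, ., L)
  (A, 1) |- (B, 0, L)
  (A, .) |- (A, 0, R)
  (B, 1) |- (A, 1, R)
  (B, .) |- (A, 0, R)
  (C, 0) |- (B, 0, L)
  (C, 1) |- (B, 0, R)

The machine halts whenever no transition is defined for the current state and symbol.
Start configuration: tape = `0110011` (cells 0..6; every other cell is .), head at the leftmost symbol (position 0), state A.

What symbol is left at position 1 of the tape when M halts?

state=A head=0 tape=.[0]110011   (A,0)→(B,.,L)
state=B head=-1 tape=[.].110011   (B,.)→(A,0,R)
state=A head=0 tape=0[.]110011   (A,.)→(A,0,R)
state=A head=1 tape=00[1]10011   (A,1)→(B,0,L)
state=B head=0 tape=0[0]010011
Cell 1 holds 0 when M halts.

0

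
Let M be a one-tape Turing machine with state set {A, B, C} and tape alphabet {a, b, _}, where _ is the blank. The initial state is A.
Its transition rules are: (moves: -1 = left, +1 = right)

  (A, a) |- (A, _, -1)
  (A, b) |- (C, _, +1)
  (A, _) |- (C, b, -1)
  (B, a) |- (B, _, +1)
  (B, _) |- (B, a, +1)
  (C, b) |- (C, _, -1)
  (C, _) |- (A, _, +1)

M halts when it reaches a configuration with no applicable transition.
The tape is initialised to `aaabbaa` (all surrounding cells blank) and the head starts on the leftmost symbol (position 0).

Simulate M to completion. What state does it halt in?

C

A | __[a]aabbaa   read a → write _, move -1, go to A
A | _[_]_aabbaa   read _ → write b, move -1, go to C
C | [_]b_aabbaa   read _ → write _, move +1, go to A
A | _[b]_aabbaa   read b → write _, move +1, go to C
C | __[_]aabbaa   read _ → write _, move +1, go to A
A | ___[a]abbaa   read a → write _, move -1, go to A
A | __[_]_abbaa   read _ → write b, move -1, go to C
C | _[_]b_abbaa   read _ → write _, move +1, go to A
A | __[b]_abbaa   read b → write _, move +1, go to C
C | ___[_]abbaa   read _ → write _, move +1, go to A
A | ____[a]bbaa   read a → write _, move -1, go to A
A | ___[_]_bbaa   read _ → write b, move -1, go to C
C | __[_]b_bbaa   read _ → write _, move +1, go to A
A | ___[b]_bbaa   read b → write _, move +1, go to C
C | ____[_]bbaa   read _ → write _, move +1, go to A
A | _____[b]baa   read b → write _, move +1, go to C
C | ______[b]aa   read b → write _, move -1, go to C
C | _____[_]_aa   read _ → write _, move +1, go to A
A | ______[_]aa   read _ → write b, move -1, go to C
C | _____[_]baa   read _ → write _, move +1, go to A
A | ______[b]aa   read b → write _, move +1, go to C
C | _______[a]a
No transition is defined for (C, a); M halts in state C.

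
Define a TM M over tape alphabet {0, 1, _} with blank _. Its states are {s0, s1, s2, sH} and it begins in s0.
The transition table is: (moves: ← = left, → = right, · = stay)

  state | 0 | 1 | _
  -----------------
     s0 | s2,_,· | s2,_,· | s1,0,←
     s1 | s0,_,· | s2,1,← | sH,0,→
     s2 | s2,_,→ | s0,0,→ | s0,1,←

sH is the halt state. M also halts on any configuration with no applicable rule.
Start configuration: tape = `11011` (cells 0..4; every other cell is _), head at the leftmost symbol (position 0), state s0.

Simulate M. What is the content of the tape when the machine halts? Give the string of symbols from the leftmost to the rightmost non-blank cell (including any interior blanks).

state=s0 head=0 tape=__[1]1011   (s0,1)→(s2,_,·)
state=s2 head=0 tape=__[_]1011   (s2,_)→(s0,1,←)
state=s0 head=-1 tape=_[_]11011   (s0,_)→(s1,0,←)
state=s1 head=-2 tape=[_]011011   (s1,_)→(sH,0,→)
state=sH head=-1 tape=0[0]11011
The non-blank tape span at halt is 0011011.

0011011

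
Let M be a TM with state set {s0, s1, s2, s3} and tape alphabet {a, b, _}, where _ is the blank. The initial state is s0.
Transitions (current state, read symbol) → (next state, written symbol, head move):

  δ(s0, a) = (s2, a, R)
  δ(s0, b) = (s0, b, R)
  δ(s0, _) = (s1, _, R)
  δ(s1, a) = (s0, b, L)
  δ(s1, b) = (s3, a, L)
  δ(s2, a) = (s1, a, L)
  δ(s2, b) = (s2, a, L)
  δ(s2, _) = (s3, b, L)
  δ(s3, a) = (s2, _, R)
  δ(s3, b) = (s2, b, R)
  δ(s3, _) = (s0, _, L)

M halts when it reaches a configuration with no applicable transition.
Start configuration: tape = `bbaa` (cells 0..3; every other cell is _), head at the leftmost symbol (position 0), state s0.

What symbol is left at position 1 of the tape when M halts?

state=s0 head=0 tape=___[b]baa_   (s0,b)→(s0,b,R)
state=s0 head=1 tape=___b[b]aa_   (s0,b)→(s0,b,R)
state=s0 head=2 tape=___bb[a]a_   (s0,a)→(s2,a,R)
state=s2 head=3 tape=___bba[a]_   (s2,a)→(s1,a,L)
state=s1 head=2 tape=___bb[a]a_   (s1,a)→(s0,b,L)
state=s0 head=1 tape=___b[b]ba_   (s0,b)→(s0,b,R)
state=s0 head=2 tape=___bb[b]a_   (s0,b)→(s0,b,R)
state=s0 head=3 tape=___bbb[a]_   (s0,a)→(s2,a,R)
state=s2 head=4 tape=___bbba[_]   (s2,_)→(s3,b,L)
state=s3 head=3 tape=___bbb[a]b   (s3,a)→(s2,_,R)
state=s2 head=4 tape=___bbb_[b]   (s2,b)→(s2,a,L)
state=s2 head=3 tape=___bbb[_]a   (s2,_)→(s3,b,L)
state=s3 head=2 tape=___bb[b]ba   (s3,b)→(s2,b,R)
state=s2 head=3 tape=___bbb[b]a   (s2,b)→(s2,a,L)
state=s2 head=2 tape=___bb[b]aa   (s2,b)→(s2,a,L)
state=s2 head=1 tape=___b[b]aaa   (s2,b)→(s2,a,L)
state=s2 head=0 tape=___[b]aaaa   (s2,b)→(s2,a,L)
state=s2 head=-1 tape=__[_]aaaaa   (s2,_)→(s3,b,L)
state=s3 head=-2 tape=_[_]baaaaa   (s3,_)→(s0,_,L)
state=s0 head=-3 tape=[_]_baaaaa   (s0,_)→(s1,_,R)
state=s1 head=-2 tape=_[_]baaaaa
Cell 1 holds a when M halts.

a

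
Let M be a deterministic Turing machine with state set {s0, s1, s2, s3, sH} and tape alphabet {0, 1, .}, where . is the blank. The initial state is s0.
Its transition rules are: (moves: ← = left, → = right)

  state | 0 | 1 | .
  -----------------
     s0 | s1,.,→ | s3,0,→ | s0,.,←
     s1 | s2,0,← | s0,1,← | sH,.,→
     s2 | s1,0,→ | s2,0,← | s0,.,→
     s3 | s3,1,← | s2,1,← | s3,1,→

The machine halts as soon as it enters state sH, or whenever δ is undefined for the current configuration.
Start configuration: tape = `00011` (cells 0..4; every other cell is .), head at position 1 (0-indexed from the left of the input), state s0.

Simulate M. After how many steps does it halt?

9

s0 | 0[0]011   read 0 → write ., move →, go to s1
s1 | 0.[0]11   read 0 → write 0, move ←, go to s2
s2 | 0[.]011   read . → write ., move →, go to s0
s0 | 0.[0]11   read 0 → write ., move →, go to s1
s1 | 0..[1]1   read 1 → write 1, move ←, go to s0
s0 | 0.[.]11   read . → write ., move ←, go to s0
s0 | 0[.].11   read . → write ., move ←, go to s0
s0 | [0]..11   read 0 → write ., move →, go to s1
s1 | .[.].11   read . → write ., move →, go to sH
sH | ..[.]11
M halts after 9 transitions.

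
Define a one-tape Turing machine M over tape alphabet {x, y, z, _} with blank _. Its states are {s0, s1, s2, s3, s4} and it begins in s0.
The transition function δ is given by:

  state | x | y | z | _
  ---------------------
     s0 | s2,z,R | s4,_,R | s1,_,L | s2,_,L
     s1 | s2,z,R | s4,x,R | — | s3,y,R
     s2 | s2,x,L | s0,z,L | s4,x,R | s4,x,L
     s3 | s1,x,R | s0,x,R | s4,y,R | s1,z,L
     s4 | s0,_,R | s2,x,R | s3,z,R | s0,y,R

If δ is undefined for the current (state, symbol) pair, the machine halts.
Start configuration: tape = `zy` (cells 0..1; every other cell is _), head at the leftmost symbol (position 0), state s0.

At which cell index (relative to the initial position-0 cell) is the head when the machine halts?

s0 | _[z]y____   read z → write _, move L, go to s1
s1 | [_]_y____   read _ → write y, move R, go to s3
s3 | y[_]y____   read _ → write z, move L, go to s1
s1 | [y]zy____   read y → write x, move R, go to s4
s4 | x[z]y____   read z → write z, move R, go to s3
s3 | xz[y]____   read y → write x, move R, go to s0
s0 | xzx[_]___   read _ → write _, move L, go to s2
s2 | xz[x]____   read x → write x, move L, go to s2
s2 | x[z]x____   read z → write x, move R, go to s4
s4 | xx[x]____   read x → write _, move R, go to s0
s0 | xx_[_]___   read _ → write _, move L, go to s2
s2 | xx[_]____   read _ → write x, move L, go to s4
s4 | x[x]x____   read x → write _, move R, go to s0
s0 | x_[x]____   read x → write z, move R, go to s2
s2 | x_z[_]___   read _ → write x, move L, go to s4
s4 | x_[z]x___   read z → write z, move R, go to s3
s3 | x_z[x]___   read x → write x, move R, go to s1
s1 | x_zx[_]__   read _ → write y, move R, go to s3
s3 | x_zxy[_]_   read _ → write z, move L, go to s1
s1 | x_zx[y]z_   read y → write x, move R, go to s4
s4 | x_zxx[z]_   read z → write z, move R, go to s3
s3 | x_zxxz[_]   read _ → write z, move L, go to s1
s1 | x_zxx[z]z
At halt the head is at cell 4.

4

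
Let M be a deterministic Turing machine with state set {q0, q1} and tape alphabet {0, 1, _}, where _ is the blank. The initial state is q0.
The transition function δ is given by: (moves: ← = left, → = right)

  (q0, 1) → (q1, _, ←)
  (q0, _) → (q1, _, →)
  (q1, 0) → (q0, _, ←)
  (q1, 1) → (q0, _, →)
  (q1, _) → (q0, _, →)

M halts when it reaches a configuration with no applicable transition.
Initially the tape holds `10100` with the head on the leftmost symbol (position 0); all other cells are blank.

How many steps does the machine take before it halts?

12

q0 | _[1]0100   read 1 → write _, move ←, go to q1
q1 | [_]_0100   read _ → write _, move →, go to q0
q0 | _[_]0100   read _ → write _, move →, go to q1
q1 | __[0]100   read 0 → write _, move ←, go to q0
q0 | _[_]_100   read _ → write _, move →, go to q1
q1 | __[_]100   read _ → write _, move →, go to q0
q0 | ___[1]00   read 1 → write _, move ←, go to q1
q1 | __[_]_00   read _ → write _, move →, go to q0
q0 | ___[_]00   read _ → write _, move →, go to q1
q1 | ____[0]0   read 0 → write _, move ←, go to q0
q0 | ___[_]_0   read _ → write _, move →, go to q1
q1 | ____[_]0   read _ → write _, move →, go to q0
q0 | _____[0]
M halts after 12 transitions.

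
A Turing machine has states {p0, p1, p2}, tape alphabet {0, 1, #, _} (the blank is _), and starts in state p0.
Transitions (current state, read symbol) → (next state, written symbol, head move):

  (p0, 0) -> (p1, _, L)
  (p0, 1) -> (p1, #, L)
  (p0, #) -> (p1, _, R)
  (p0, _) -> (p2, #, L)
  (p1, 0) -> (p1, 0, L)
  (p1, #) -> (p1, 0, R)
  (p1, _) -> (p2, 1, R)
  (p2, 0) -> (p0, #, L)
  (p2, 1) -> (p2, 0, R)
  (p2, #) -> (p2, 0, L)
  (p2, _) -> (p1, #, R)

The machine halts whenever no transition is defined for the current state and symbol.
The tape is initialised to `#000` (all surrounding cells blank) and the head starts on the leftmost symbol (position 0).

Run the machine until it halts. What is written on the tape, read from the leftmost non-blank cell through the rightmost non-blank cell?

state=p0 head=0 tape=__[#]000   (p0,#)→(p1,_,R)
state=p1 head=1 tape=___[0]00   (p1,0)→(p1,0,L)
state=p1 head=0 tape=__[_]000   (p1,_)→(p2,1,R)
state=p2 head=1 tape=__1[0]00   (p2,0)→(p0,#,L)
state=p0 head=0 tape=__[1]#00   (p0,1)→(p1,#,L)
state=p1 head=-1 tape=_[_]##00   (p1,_)→(p2,1,R)
state=p2 head=0 tape=_1[#]#00   (p2,#)→(p2,0,L)
state=p2 head=-1 tape=_[1]0#00   (p2,1)→(p2,0,R)
state=p2 head=0 tape=_0[0]#00   (p2,0)→(p0,#,L)
state=p0 head=-1 tape=_[0]##00   (p0,0)→(p1,_,L)
state=p1 head=-2 tape=[_]_##00   (p1,_)→(p2,1,R)
state=p2 head=-1 tape=1[_]##00   (p2,_)→(p1,#,R)
state=p1 head=0 tape=1#[#]#00   (p1,#)→(p1,0,R)
state=p1 head=1 tape=1#0[#]00   (p1,#)→(p1,0,R)
state=p1 head=2 tape=1#00[0]0   (p1,0)→(p1,0,L)
state=p1 head=1 tape=1#0[0]00   (p1,0)→(p1,0,L)
state=p1 head=0 tape=1#[0]000   (p1,0)→(p1,0,L)
state=p1 head=-1 tape=1[#]0000   (p1,#)→(p1,0,R)
state=p1 head=0 tape=10[0]000   (p1,0)→(p1,0,L)
state=p1 head=-1 tape=1[0]0000   (p1,0)→(p1,0,L)
state=p1 head=-2 tape=[1]00000
The non-blank tape span at halt is 100000.

100000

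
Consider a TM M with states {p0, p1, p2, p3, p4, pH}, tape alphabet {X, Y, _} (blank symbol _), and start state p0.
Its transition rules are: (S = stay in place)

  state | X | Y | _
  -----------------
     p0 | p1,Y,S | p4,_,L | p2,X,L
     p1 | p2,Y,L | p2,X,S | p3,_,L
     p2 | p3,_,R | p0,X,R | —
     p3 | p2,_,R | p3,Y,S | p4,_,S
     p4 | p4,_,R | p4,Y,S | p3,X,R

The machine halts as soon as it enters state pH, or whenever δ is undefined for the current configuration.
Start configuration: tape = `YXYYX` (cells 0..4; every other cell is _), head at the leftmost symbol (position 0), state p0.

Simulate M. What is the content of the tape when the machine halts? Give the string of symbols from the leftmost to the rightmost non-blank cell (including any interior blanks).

p0 | _[Y]XYYX_   read Y → write _, move L, go to p4
p4 | [_]_XYYX_   read _ → write X, move R, go to p3
p3 | X[_]XYYX_   read _ → write _, move S, go to p4
p4 | X[_]XYYX_   read _ → write X, move R, go to p3
p3 | XX[X]YYX_   read X → write _, move R, go to p2
p2 | XX_[Y]YX_   read Y → write X, move R, go to p0
p0 | XX_X[Y]X_   read Y → write _, move L, go to p4
p4 | XX_[X]_X_   read X → write _, move R, go to p4
p4 | XX__[_]X_   read _ → write X, move R, go to p3
p3 | XX__X[X]_   read X → write _, move R, go to p2
p2 | XX__X_[_]
The non-blank tape span at halt is XX__X.

XX__X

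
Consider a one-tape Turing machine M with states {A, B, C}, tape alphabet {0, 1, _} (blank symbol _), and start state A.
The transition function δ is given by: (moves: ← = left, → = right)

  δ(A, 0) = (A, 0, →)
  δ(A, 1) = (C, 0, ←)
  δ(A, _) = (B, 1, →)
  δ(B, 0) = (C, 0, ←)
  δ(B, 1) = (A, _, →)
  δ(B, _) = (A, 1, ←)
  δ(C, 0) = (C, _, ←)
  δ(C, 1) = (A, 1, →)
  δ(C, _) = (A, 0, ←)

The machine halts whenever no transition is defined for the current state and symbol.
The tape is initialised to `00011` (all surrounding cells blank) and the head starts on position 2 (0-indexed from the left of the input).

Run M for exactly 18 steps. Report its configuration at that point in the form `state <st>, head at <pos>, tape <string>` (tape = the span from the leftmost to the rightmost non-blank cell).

state=A head=2 tape=__00[0]11   (A,0)→(A,0,→)
state=A head=3 tape=__000[1]1   (A,1)→(C,0,←)
state=C head=2 tape=__00[0]01   (C,0)→(C,_,←)
state=C head=1 tape=__0[0]_01   (C,0)→(C,_,←)
state=C head=0 tape=__[0]__01   (C,0)→(C,_,←)
state=C head=-1 tape=_[_]___01   (C,_)→(A,0,←)
state=A head=-2 tape=[_]0___01   (A,_)→(B,1,→)
state=B head=-1 tape=1[0]___01   (B,0)→(C,0,←)
state=C head=-2 tape=[1]0___01   (C,1)→(A,1,→)
state=A head=-1 tape=1[0]___01   (A,0)→(A,0,→)
state=A head=0 tape=10[_]__01   (A,_)→(B,1,→)
state=B head=1 tape=101[_]_01   (B,_)→(A,1,←)
state=A head=0 tape=10[1]1_01   (A,1)→(C,0,←)
state=C head=-1 tape=1[0]01_01   (C,0)→(C,_,←)
state=C head=-2 tape=[1]_01_01   (C,1)→(A,1,→)
state=A head=-1 tape=1[_]01_01   (A,_)→(B,1,→)
state=B head=0 tape=11[0]1_01   (B,0)→(C,0,←)
state=C head=-1 tape=1[1]01_01   (C,1)→(A,1,→)
state=A head=0 tape=11[0]1_01
After 18 steps: state A, head at 0, tape 1101_01.

state A, head at 0, tape 1101_01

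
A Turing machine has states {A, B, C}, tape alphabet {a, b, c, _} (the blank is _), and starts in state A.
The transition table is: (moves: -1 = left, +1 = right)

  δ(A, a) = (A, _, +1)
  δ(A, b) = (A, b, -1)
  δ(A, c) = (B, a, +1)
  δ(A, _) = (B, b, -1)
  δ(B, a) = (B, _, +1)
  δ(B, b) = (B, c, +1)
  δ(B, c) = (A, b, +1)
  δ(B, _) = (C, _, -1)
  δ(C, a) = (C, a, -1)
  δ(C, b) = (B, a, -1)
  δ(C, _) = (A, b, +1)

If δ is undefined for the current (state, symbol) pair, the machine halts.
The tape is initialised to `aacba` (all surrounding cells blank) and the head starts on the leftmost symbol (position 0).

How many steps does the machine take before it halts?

11

state=A head=0 tape=[a]acba__   (A,a)→(A,_,+1)
state=A head=1 tape=_[a]cba__   (A,a)→(A,_,+1)
state=A head=2 tape=__[c]ba__   (A,c)→(B,a,+1)
state=B head=3 tape=__a[b]a__   (B,b)→(B,c,+1)
state=B head=4 tape=__ac[a]__   (B,a)→(B,_,+1)
state=B head=5 tape=__ac_[_]_   (B,_)→(C,_,-1)
state=C head=4 tape=__ac[_]__   (C,_)→(A,b,+1)
state=A head=5 tape=__acb[_]_   (A,_)→(B,b,-1)
state=B head=4 tape=__ac[b]b_   (B,b)→(B,c,+1)
state=B head=5 tape=__acc[b]_   (B,b)→(B,c,+1)
state=B head=6 tape=__accc[_]   (B,_)→(C,_,-1)
state=C head=5 tape=__acc[c]_
M halts after 11 transitions.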